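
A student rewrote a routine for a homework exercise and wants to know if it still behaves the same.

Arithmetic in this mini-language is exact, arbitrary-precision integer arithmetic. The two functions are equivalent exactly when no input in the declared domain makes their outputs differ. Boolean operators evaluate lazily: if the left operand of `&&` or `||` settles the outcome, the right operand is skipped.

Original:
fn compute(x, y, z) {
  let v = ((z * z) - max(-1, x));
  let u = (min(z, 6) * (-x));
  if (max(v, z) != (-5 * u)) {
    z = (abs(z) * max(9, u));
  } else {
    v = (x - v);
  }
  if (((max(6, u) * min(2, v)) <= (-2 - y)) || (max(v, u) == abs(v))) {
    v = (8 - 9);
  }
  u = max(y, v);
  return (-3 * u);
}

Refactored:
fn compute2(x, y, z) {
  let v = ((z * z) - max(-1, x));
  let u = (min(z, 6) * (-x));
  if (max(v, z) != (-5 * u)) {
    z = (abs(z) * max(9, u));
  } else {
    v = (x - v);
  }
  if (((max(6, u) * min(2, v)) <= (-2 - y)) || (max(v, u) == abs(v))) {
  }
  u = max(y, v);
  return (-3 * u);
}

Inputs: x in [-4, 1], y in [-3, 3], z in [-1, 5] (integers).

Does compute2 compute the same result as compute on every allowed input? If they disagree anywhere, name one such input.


These are not equivalent — on x=-4, y=-3, z=-1 the outputs split (3 vs -6).
compute: v := 2 | u := -4 | (max(v, z) != (-5 * u)): true | z := 9 | (((max(6, u) * min(2, v)) <= (-2 - y)) || (max(v, u) == abs(v))): true | v := -1 | u := -1 | result 3
compute2: v := 2 | u := -4 | (max(v, z) != (-5 * u)): true | z := 9 | (((max(6, u) * min(2, v)) <= (-2 - y)) || (max(v, u) == abs(v))): true | u := 2 | result -6
verdict: not equivalent; witness: x=-4, y=-3, z=-1


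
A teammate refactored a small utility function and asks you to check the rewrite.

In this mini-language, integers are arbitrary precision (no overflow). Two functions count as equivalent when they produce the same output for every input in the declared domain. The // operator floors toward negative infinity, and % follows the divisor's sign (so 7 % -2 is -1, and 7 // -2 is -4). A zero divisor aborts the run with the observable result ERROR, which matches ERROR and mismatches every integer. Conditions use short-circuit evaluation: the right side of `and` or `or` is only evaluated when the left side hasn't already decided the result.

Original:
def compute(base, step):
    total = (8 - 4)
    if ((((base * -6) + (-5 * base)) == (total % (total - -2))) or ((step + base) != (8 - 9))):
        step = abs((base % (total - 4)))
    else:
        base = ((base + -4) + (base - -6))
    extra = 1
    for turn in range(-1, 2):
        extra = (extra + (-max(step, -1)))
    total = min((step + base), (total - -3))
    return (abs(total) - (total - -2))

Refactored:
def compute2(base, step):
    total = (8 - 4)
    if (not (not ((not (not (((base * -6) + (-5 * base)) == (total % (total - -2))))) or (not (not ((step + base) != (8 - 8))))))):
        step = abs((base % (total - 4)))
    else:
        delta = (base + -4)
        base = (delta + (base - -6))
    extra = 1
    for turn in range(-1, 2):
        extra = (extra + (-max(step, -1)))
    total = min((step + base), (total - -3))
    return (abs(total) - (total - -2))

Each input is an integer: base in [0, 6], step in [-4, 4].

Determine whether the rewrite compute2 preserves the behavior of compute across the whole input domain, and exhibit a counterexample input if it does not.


Run the pair on base=0, step=-1.
compute: total := 4 | ((((base * -6) + (-5 * base)) == (total % (total - -2))) or ((step + base) != (8 - 9))): false | base := 2 | extra := 1 | iter turn=-1: | extra := 2 | iter turn=0: | extra := 3 | iter turn=1: | extra := 4 | total := 1 | result -2
compute2: total := 4 | (not (not ((not (not (((base * -6) + (-5 * base)) == (total % (total - -2))))) or (not (not ((step + base) != (8 - 8))))))): true | divide-by-zero, output ERROR
-2 and ERROR differ, so these are not the same function on this domain.
verdict: not equivalent; witness: base=0, step=-1


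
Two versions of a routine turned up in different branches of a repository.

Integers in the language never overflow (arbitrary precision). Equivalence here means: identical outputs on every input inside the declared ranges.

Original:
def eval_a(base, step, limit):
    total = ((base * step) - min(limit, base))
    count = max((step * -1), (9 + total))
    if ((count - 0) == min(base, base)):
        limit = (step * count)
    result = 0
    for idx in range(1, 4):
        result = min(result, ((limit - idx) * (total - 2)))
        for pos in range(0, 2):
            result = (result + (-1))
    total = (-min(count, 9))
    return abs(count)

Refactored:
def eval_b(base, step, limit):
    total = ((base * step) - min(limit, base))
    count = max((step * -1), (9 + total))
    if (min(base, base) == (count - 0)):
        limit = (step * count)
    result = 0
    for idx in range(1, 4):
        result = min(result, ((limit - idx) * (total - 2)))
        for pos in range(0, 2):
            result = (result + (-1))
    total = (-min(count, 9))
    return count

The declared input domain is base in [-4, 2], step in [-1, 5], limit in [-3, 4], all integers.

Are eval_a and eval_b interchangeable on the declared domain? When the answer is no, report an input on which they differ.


Evaluate both at base=-4, step=4, limit=-3.
eval_a: total = -12; count = -3; ((count - 0) == min(base, base)) -> false; result = 0; [idx=1]; result = 0; [pos=0]; result = -1; [pos=1]; result = -2; [idx=2]; result = -2; [pos=0]; result = -3; [pos=1]; result = -4; [idx=3]; result = -4; [pos=0]; result = -5; [pos=1]; result = -6; total = 3; return 3
eval_b: total = -12; count = -3; (min(base, base) == (count - 0)) -> false; result = 0; [idx=1]; result = 0; [pos=0]; result = -1; [pos=1]; result = -2; [idx=2]; result = -2; [pos=0]; result = -3; [pos=1]; result = -4; [idx=3]; result = -4; [pos=0]; result = -5; [pos=1]; result = -6; total = 3; return -3
3 and -3 differ, so these are not the same function on this domain.
verdict: not equivalent; witness: base=-4, step=4, limit=-3


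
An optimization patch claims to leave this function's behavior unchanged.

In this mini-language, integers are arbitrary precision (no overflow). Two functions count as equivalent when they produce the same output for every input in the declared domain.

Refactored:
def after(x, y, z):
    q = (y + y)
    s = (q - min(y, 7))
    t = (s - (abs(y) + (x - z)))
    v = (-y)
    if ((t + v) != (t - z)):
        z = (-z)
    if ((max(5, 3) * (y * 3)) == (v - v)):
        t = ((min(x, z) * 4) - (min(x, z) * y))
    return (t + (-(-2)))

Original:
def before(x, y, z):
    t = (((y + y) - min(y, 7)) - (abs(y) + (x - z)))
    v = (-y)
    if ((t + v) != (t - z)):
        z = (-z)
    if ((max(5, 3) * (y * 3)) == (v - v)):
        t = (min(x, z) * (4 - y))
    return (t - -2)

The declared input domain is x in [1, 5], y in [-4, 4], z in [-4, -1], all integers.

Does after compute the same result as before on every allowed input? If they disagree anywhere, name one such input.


Reading the diff, among the changes: statement counts differ; local variable names differ; arithmetic usage differs; min/max/abs usage differs.
One worked example (x=5, y=0, z=-4) — before: t := -9 | v := 0 | ((t + v) != (t - z)): true | z := 4 | ((max(5, 3) * (y * 3)) == (v - v)): true | t := 16 | result 18; after: q := 0 | s := 0 | t := -9 | v := 0 | ((t + v) != (t - z)): true | z := 4 | ((max(5, 3) * (y * 3)) == (v - v)): true | t := 16 | result 18; agreement on 18.
Checked all 180 inputs in the declared domain: the outputs agree on every one.
verdict: equivalent


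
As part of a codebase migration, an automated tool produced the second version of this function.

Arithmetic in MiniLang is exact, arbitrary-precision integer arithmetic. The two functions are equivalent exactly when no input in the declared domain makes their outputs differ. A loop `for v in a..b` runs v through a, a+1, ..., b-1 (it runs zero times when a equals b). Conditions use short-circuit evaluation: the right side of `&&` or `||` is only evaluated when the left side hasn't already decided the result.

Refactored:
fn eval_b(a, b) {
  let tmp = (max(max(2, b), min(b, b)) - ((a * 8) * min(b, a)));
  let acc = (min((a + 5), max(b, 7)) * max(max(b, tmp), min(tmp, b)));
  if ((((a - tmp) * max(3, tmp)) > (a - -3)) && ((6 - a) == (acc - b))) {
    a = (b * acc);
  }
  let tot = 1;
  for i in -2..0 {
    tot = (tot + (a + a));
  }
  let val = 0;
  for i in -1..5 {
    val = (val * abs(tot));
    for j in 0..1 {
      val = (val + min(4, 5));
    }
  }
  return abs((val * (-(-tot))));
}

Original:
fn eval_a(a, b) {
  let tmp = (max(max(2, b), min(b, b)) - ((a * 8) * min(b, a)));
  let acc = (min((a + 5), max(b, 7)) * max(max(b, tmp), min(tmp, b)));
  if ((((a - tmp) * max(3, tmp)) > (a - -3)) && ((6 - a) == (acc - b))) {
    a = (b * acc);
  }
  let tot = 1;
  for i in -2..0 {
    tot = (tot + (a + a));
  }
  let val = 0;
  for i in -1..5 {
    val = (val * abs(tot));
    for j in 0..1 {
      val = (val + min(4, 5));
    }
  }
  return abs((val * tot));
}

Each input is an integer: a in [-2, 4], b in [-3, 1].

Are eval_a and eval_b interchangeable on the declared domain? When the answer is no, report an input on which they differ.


Reading the diff, among the changes: same computation, different form.
Tracing a=-2, b=-2: eval_a: tmp := -30 | acc := -6 | ((((a - tmp) * max(3, tmp)) > (a - -3)) && ((6 - a) == (acc - b))): false | tot := 1 | iter i=-2: | tot := -3 | iter i=-1: | tot := -7 | val := 0 | iter i=-1: | val := 0 | iter j=0: | val := 4 | iter i=0: | val := 28 | iter j=0: | val := 32 | iter i=1: | val := 224 | iter j=0: | val := 228 | iter i=2: | val := 1596 | iter j=0: | val := 1600 | iter i=3: | val := 11200 | iter j=0: | val := 11204 | iter i=4: | val := 78428 | iter j=0: | val := 78432 | result 549024 | eval_b: tmp := -30 | acc := -6 | ((((a - tmp) * max(3, tmp)) > (a - -3)) && ((6 - a) == (acc - b))): false | tot := 1 | iter i=-2: | tot := -3 | iter i=-1: | tot := -7 | val := 0 | iter i=-1: | val := 0 | iter j=0: | val := 4 | iter i=0: | val := 28 | iter j=0: | val := 32 | iter i=1: | val := 224 | iter j=0: | val := 228 | iter i=2: | val := 1596 | iter j=0: | val := 1600 | iter i=3: | val := 11200 | iter j=0: | val := 11204 | iter i=4: | val := 78428 | iter j=0: | val := 78432 | result 549024 — matching result 549024.
Across all 35 domain points the two functions coincide.
verdict: equivalent


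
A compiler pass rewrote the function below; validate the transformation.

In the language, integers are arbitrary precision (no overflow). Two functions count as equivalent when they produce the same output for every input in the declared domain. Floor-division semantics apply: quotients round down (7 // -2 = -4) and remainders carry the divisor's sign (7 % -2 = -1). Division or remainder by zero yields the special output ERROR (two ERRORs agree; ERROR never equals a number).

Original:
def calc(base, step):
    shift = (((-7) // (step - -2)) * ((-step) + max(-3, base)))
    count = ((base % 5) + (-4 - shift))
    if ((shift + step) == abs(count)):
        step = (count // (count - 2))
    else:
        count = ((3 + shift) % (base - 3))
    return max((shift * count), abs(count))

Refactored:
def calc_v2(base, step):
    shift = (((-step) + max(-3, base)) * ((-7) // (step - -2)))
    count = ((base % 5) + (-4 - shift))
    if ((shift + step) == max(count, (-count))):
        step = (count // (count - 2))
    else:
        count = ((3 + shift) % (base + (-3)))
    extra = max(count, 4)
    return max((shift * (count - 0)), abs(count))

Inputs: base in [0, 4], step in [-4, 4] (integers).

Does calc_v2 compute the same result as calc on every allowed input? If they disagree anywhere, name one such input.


The two versions differ — the changes include local variable names differ; and constant usage differs; and arithmetic usage differs; and min/max/abs usage differs; and statement counts differ.
Tracing base=1, step=-4: calc: shift=15, then count=-18, then ((shift + step) == abs(count)) is false, then count=0, then returns 0 | calc_v2: shift=15, then count=-18, then ((shift + step) == max(count, (-count))) is false, then count=0, then extra=4, then returns 0 — matching result 0.
Every one of the 45 inputs gives matching results.
verdict: equivalent


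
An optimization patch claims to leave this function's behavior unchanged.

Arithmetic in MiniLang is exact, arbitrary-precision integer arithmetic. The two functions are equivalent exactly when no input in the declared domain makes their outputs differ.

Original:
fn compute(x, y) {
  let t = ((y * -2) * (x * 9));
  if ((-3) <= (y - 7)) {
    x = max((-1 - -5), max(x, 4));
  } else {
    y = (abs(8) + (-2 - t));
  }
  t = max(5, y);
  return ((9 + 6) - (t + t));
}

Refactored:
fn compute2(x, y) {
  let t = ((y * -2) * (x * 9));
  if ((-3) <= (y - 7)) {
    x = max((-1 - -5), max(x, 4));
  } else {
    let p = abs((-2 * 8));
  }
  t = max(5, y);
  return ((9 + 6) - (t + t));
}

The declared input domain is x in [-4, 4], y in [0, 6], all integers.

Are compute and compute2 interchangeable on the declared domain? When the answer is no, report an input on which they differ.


On input x=-4, y=0, compute returns 3 while compute2 returns 5.
verdict: not equivalent; witness: x=-4, y=0


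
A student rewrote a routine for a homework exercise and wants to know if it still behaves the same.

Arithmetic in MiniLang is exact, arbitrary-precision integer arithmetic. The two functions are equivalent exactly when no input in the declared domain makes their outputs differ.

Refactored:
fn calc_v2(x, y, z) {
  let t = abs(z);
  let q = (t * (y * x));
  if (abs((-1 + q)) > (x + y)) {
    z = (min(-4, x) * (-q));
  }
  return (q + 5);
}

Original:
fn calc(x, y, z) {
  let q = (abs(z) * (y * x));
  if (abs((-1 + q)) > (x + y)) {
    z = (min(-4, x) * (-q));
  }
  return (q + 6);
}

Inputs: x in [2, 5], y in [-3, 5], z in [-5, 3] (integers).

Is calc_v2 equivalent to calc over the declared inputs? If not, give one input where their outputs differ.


The rewrite breaks on x=2, y=-3, z=-5, where the results are -24 and -25.
calc: q=-30, then (abs((-1 + q)) > (x + y)) is true, then z=-120, then returns -24
calc_v2: t=5, then q=-30, then (abs((-1 + q)) > (x + y)) is true, then z=-120, then returns -25
verdict: not equivalent; witness: x=2, y=-3, z=-5


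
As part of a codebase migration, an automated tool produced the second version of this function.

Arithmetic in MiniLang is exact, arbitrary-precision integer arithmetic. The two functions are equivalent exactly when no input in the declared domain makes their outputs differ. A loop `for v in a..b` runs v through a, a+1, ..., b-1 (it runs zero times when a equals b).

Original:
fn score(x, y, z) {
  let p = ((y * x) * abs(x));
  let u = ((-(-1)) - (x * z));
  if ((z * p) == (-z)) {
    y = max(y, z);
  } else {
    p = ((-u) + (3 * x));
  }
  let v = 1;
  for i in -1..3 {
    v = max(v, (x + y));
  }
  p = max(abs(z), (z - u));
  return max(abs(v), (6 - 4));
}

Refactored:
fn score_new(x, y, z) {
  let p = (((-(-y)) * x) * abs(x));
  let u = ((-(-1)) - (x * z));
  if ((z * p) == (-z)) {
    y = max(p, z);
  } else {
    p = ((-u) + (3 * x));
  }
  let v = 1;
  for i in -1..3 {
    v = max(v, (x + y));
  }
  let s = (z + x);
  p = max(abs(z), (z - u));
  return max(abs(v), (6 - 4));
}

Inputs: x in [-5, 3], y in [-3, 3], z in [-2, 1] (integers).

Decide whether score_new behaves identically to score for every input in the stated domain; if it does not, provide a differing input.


Not equivalent: x=-5, y=-3, z=0 separates them (2 vs 70).
score: p becomes 75; next u becomes 1; next ((z * p) == (-z)) evaluates to true; next y becomes 0; next v becomes 1; next at i=-1:; next v becomes 1; next at i=0:; next v becomes 1; next at i=1:; next v becomes 1; next at i=2:; next v becomes 1; next p becomes 0; next final value 2
score_new: p becomes 75; next u becomes 1; next ((z * p) == (-z)) evaluates to true; next y becomes 75; next v becomes 1; next at i=-1:; next v becomes 70; next at i=0:; next v becomes 70; next at i=1:; next v becomes 70; next at i=2:; next v becomes 70; next s becomes -5; next p becomes 0; next final value 70
verdict: not equivalent; witness: x=-5, y=-3, z=0


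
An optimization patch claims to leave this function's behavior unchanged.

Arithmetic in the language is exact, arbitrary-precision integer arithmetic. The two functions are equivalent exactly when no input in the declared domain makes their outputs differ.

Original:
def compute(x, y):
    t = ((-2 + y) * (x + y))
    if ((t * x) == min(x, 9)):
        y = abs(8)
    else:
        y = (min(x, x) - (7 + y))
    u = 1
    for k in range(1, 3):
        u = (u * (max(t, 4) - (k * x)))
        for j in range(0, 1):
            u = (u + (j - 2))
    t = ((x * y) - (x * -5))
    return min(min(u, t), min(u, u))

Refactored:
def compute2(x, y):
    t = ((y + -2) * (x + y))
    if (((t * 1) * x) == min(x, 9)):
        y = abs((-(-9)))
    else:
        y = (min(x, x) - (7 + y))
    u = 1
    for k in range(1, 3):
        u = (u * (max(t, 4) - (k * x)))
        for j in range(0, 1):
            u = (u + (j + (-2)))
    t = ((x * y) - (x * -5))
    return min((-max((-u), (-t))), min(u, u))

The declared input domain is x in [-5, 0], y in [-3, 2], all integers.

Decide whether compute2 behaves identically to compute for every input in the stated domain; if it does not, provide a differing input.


Evaluate both at x=-2, y=1.
compute: t becomes 1; next ((t * x) == min(x, 9)) evaluates to true; next y becomes 8; next u becomes 1; next at k=1:; next u becomes 6; next at j=0:; next u becomes 4; next at k=2:; next u becomes 32; next at j=0:; next u becomes 30; next t becomes -26; next final value -26
compute2: t becomes 1; next (((t * 1) * x) == min(x, 9)) evaluates to true; next y becomes 9; next u becomes 1; next at k=1:; next u becomes 6; next at j=0:; next u becomes 4; next at k=2:; next u becomes 32; next at j=0:; next u becomes 30; next t becomes -28; next final value -28
-26 and -28 differ, so these are not the same function on this domain.
verdict: not equivalent; witness: x=-2, y=1


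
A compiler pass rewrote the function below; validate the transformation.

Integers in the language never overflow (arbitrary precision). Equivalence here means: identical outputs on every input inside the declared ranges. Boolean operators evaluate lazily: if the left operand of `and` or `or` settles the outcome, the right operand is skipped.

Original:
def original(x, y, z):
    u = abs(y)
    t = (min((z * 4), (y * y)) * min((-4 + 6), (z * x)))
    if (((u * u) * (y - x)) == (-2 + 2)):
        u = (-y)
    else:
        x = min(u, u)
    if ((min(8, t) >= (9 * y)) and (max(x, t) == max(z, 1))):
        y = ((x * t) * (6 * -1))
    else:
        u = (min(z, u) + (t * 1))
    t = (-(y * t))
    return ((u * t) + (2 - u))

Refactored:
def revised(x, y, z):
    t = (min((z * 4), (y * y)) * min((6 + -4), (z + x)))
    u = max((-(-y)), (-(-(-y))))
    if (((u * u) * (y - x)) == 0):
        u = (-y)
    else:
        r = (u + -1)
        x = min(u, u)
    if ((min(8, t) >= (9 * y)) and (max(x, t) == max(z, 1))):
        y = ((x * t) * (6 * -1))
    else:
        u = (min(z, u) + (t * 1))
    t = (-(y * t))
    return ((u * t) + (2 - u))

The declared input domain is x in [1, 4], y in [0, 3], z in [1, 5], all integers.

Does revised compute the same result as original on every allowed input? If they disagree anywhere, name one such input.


Take x=1, y=1, z=1.
original: u := 1 | t := 1 | (((u * u) * (y - x)) == (-2 + 2)): true | u := -1 | ((min(8, t) >= (9 * y)) and (max(x, t) == max(z, 1))): false | u := 0 | t := -1 | result 2
revised: t := 2 | u := 1 | (((u * u) * (y - x)) == 0): true | u := -1 | ((min(8, t) >= (9 * y)) and (max(x, t) == max(z, 1))): false | u := 1 | t := -2 | result -1
2 against -1: the behavior changed.
verdict: not equivalent; witness: x=1, y=1, z=1


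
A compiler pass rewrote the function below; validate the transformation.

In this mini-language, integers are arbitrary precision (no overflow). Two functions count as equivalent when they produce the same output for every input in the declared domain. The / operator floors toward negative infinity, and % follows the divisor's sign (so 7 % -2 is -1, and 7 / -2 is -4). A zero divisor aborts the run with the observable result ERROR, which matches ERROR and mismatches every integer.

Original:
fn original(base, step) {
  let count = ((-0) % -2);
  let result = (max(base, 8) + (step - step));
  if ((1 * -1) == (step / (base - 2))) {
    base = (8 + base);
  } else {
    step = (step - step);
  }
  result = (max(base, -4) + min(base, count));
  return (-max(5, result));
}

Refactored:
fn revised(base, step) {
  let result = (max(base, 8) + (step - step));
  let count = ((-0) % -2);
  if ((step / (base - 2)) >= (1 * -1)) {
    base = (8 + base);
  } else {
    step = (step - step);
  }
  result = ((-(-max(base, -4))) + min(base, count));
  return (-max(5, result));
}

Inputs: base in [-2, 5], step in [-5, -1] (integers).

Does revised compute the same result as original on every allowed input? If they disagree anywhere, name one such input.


These are not equivalent — on base=-2, step=-5 the outputs split (-5 vs -6).
original: count becomes 0; next result becomes 8; next ((1 * -1) == (step / (base - 2))) evaluates to false; next step becomes 0; next result becomes -4; next final value -5
revised: result becomes 8; next count becomes 0; next ((step / (base - 2)) >= (1 * -1)) evaluates to true; next base becomes 6; next result becomes 6; next final value -6
verdict: not equivalent; witness: base=-2, step=-5


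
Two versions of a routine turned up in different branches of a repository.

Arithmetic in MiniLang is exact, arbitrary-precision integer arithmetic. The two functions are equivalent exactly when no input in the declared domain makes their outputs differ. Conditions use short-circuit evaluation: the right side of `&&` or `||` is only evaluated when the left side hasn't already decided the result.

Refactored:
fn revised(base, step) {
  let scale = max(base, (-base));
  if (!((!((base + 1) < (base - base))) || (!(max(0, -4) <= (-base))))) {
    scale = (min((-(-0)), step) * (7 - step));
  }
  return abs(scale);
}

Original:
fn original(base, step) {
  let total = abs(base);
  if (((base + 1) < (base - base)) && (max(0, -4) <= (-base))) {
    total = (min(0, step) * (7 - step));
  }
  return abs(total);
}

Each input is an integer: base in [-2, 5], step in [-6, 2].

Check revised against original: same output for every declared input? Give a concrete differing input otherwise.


Differences: boolean connective usage differs; local variable names differ; min/max/abs usage differs — yet all 72 inputs agree.
verdict: equivalent


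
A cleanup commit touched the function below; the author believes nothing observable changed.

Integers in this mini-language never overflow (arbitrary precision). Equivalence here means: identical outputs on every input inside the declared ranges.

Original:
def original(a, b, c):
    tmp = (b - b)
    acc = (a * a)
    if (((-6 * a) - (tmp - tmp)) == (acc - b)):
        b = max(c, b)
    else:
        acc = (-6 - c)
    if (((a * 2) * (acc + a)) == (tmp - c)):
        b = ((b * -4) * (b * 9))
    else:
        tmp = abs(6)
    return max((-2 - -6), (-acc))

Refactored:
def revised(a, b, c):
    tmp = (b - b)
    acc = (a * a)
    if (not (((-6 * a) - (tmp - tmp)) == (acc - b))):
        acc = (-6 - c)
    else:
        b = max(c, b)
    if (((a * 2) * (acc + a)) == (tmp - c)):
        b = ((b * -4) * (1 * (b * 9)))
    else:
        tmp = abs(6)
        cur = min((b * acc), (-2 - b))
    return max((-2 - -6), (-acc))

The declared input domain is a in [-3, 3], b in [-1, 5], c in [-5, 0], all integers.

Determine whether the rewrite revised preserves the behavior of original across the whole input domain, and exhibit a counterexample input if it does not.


Side by side, the visible changes include: boolean connective usage differs; also min/max/abs usage differs; also constant usage differs; also arithmetic usage differs; also statement counts differ; also local variable names differ.
Spot check at a=0, b=-1, c=-2 — original: tmp=0, then acc=0, then (((-6 * a) - (tmp - tmp)) == (acc - b)) is false, then acc=-4, then (((a * 2) * (acc + a)) == (tmp - c)) is false, then tmp=6, then returns 4. revised: tmp=0, then acc=0, then (not (((-6 * a) - (tmp - tmp)) == (acc - b))) is true, then acc=-4, then (((a * 2) * (acc + a)) == (tmp - c)) is false, then tmp=6, then cur=-1, then returns 4. Both give 4.
Across all 294 domain points the two functions coincide.
verdict: equivalent


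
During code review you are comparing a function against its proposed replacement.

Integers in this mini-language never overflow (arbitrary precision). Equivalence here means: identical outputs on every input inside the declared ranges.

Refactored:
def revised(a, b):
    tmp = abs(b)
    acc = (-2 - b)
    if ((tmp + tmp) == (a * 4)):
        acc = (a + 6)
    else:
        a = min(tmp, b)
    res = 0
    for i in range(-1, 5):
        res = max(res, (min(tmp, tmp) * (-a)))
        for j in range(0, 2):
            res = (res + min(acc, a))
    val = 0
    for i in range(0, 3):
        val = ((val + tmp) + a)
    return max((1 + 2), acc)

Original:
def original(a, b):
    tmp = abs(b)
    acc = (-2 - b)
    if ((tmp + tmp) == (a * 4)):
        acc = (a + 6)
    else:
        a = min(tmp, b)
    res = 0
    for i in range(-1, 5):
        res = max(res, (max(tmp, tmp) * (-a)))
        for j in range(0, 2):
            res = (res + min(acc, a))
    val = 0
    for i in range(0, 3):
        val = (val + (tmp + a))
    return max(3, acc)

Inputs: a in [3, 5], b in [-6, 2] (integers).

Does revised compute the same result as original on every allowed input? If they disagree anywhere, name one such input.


The suspicious edit (`max(tmp, tmp)` became `min(tmp, tmp)`) never changes the result for any input inside the declared domain.
As a probe, take a=4, b=-5: original runs tmp=5, then acc=3, then ((tmp + tmp) == (a * 4)) is false, then a=-5, then res=0, then (i=-1), then res=25, then (j=0), then res=20, then (j=1), then res=15, then (i=0), then res=25, then (j=0), then res=20, then (j=1), then res=15, then (i=1), then res=25, then (j=0), then res=20, then (j=1), then res=15, then (i=2), then res=25, then (j=0), then res=20, then (j=1), then res=15, then (i=3), then res=25, then (j=0), then res=20, then (j=1), then res=15, then (i=4), then res=25, then (j=0), then res=20, then (j=1), then res=15, then val=0, then (i=0), then val=0, then (i=1), then val=0, then (i=2), then val=0, then returns 3; revised runs tmp=5, then acc=3, then ((tmp + tmp) == (a * 4)) is false, then a=-5, then res=0, then (i=-1), then res=25, then (j=0), then res=20, then (j=1), then res=15, then (i=0), then res=25, then (j=0), then res=20, then (j=1), then res=15, then (i=1), then res=25, then (j=0), then res=20, then (j=1), then res=15, then (i=2), then res=25, then (j=0), then res=20, then (j=1), then res=15, then (i=3), then res=25, then (j=0), then res=20, then (j=1), then res=15, then (i=4), then res=25, then (j=0), then res=20, then (j=1), then res=15, then val=0, then (i=0), then val=0, then (i=1), then val=0, then (i=2), then val=0, then returns 3; both end at 3.
Sweeping the whole domain (27 inputs) finds no disagreement.
verdict: equivalent


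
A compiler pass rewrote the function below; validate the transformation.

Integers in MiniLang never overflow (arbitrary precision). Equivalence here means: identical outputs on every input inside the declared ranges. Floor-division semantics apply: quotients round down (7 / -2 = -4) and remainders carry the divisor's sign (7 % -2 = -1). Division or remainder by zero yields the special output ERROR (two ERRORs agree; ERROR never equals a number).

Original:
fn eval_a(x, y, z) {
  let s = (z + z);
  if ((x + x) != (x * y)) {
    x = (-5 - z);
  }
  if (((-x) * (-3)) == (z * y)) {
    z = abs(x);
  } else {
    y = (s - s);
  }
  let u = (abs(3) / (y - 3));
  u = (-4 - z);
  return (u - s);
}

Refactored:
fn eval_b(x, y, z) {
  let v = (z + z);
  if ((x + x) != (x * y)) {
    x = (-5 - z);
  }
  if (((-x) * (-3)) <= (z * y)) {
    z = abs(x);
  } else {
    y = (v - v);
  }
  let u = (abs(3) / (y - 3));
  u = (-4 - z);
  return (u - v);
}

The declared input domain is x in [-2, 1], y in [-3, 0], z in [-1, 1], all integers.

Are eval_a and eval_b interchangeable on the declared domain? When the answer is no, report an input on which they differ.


These are not equivalent — on x=-2, y=-3, z=-1 the outputs split (-1 vs -6).
eval_a: s = -2; ((x + x) != (x * y)) -> true; x = -4; (((-x) * (-3)) == (z * y)) -> false; y = 0; u = -1; u = -3; return -1
eval_b: v = -2; ((x + x) != (x * y)) -> true; x = -4; (((-x) * (-3)) <= (z * y)) -> true; z = 4; u = -1; u = -8; return -6
verdict: not equivalent; witness: x=-2, y=-3, z=-1


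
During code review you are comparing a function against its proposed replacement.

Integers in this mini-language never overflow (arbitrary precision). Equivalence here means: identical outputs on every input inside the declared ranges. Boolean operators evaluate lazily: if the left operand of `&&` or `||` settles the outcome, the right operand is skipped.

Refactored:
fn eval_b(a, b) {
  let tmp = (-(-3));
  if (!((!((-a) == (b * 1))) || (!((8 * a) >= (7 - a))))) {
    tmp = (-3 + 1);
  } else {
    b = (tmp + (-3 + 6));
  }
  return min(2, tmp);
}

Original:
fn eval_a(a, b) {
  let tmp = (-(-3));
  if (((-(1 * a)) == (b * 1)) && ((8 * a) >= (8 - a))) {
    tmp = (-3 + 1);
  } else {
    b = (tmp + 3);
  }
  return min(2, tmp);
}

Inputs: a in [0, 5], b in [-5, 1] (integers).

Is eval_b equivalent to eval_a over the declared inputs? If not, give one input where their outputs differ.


Equivalent. The one real change (`8` became `7`) has no effect anywhere in the declared ranges.
Checked all 42 inputs in the declared domain: the outputs agree on every one.
As a probe, take a=3, b=-4: eval_a runs tmp=3, then (((-(1 * a)) == (b * 1)) && ((8 * a) >= (8 - a))) is false, then b=6, then returns 2; eval_b runs tmp=3, then (!((!((-a) == (b * 1))) || (!((8 * a) >= (7 - a))))) is false, then b=6, then returns 2; both end at 2.
verdict: equivalent


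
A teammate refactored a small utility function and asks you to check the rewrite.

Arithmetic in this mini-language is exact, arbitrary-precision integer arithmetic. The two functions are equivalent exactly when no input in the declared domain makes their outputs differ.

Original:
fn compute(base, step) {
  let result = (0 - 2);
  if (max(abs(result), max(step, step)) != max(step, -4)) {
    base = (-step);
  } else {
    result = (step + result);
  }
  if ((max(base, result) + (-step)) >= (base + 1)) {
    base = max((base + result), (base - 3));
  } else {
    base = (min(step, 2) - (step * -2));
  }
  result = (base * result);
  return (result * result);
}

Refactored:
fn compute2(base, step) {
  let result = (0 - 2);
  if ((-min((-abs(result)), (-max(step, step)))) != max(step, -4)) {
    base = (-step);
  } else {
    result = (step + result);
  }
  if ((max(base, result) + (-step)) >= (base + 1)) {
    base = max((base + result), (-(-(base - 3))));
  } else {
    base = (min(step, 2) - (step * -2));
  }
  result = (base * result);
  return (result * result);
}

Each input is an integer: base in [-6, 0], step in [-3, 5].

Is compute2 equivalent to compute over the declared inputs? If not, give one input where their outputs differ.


Reading the diff, among the changes: min/max/abs usage differs.
As a probe, take base=-6, step=2: compute runs result = -2; (max(abs(result), max(step, step)) != max(step, -4)) -> false; result = 0; ((max(base, result) + (-step)) >= (base + 1)) -> true; base = -6; result = 0; return 0; compute2 runs result = -2; ((-min((-abs(result)), (-max(step, step)))) != max(step, -4)) -> false; result = 0; ((max(base, result) + (-step)) >= (base + 1)) -> true; base = -6; result = 0; return 0; both end at 0.
Checked all 63 inputs in the declared domain: the outputs agree on every one.
verdict: equivalent


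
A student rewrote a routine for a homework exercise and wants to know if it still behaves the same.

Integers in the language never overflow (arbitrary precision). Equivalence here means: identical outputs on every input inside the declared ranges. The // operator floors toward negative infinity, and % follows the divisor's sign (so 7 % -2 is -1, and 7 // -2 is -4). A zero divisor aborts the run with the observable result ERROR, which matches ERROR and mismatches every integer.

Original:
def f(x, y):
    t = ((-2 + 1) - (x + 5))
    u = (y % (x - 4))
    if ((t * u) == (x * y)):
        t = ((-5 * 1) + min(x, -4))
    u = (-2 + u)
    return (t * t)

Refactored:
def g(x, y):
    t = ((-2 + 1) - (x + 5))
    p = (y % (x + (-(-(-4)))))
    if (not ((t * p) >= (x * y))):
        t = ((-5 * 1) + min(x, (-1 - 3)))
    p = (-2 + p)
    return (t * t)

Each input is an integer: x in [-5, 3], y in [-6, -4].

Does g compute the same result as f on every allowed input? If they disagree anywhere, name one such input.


Consider the input x=-5, y=-6.
f: t=-1, then u=-6, then ((t * u) == (x * y)) is false, then u=-8, then returns 1
g: t=-1, then p=-6, then (not ((t * p) >= (x * y))) is true, then t=-10, then p=-8, then returns 100
1 against 100: the behavior changed.
verdict: not equivalent; witness: x=-5, y=-6


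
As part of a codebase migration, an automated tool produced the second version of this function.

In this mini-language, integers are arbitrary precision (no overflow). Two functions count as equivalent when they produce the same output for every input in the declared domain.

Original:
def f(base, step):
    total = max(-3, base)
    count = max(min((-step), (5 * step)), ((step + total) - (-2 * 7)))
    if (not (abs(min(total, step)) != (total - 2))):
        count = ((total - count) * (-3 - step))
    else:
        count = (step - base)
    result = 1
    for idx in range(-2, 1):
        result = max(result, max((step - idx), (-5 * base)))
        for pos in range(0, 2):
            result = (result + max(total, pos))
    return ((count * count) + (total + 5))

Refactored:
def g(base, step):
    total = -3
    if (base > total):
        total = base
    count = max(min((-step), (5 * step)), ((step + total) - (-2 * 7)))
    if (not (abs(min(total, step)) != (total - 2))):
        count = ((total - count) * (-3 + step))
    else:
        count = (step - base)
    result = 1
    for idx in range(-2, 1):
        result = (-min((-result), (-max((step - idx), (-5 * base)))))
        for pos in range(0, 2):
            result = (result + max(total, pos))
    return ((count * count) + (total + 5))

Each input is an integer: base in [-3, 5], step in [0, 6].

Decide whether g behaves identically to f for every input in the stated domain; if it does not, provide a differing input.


Not equivalent: base=3, step=1 separates them (3608 vs 908).
f: total = 3; count = 18; (not (abs(min(total, step)) != (total - 2))) -> true; count = 60; result = 1; [idx=-2]; result = 3; [pos=0]; result = 6; [pos=1]; result = 9; [idx=-1]; result = 9; [pos=0]; result = 12; [pos=1]; result = 15; [idx=0]; result = 15; [pos=0]; result = 18; [pos=1]; result = 21; return 3608
g: total = -3; (base > total) -> true; total = 3; count = 18; (not (abs(min(total, step)) != (total - 2))) -> true; count = 30; result = 1; [idx=-2]; result = 3; [pos=0]; result = 6; [pos=1]; result = 9; [idx=-1]; result = 9; [pos=0]; result = 12; [pos=1]; result = 15; [idx=0]; result = 15; [pos=0]; result = 18; [pos=1]; result = 21; return 908
verdict: not equivalent; witness: base=3, step=1


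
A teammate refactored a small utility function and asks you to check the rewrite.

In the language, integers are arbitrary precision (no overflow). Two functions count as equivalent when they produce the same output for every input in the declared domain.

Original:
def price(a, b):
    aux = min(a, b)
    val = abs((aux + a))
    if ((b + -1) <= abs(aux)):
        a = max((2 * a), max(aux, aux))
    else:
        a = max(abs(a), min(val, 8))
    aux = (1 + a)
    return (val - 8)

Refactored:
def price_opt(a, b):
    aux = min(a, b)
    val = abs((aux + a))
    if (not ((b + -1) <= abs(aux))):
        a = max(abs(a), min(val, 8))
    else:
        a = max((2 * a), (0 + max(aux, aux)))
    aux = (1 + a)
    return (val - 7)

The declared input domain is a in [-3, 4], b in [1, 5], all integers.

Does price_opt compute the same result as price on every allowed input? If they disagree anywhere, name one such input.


Evaluate both at a=-3, b=1.
price: aux = -3; val = 6; ((b + -1) <= abs(aux)) -> true; a = -3; aux = -2; return -2
price_opt: aux = -3; val = 6; (not ((b + -1) <= abs(aux))) -> false; a = -3; aux = -2; return -1
-2 and -1 differ, so these are not the same function on this domain.
verdict: not equivalent; witness: a=-3, b=1


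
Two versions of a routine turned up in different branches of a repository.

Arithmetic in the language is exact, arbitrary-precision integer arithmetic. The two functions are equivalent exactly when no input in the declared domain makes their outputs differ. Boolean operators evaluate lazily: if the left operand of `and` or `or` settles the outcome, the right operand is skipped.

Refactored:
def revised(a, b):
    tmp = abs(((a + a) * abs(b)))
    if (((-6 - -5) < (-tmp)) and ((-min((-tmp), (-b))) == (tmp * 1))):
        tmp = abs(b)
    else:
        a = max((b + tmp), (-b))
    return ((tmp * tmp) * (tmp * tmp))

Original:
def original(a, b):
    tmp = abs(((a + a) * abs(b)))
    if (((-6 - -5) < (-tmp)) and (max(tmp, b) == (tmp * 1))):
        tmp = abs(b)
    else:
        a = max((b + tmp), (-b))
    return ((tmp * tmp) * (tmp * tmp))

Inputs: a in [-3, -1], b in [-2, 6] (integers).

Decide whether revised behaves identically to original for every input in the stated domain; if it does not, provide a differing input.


Differences: min/max/abs usage differs — yet all 27 inputs agree.
verdict: equivalent


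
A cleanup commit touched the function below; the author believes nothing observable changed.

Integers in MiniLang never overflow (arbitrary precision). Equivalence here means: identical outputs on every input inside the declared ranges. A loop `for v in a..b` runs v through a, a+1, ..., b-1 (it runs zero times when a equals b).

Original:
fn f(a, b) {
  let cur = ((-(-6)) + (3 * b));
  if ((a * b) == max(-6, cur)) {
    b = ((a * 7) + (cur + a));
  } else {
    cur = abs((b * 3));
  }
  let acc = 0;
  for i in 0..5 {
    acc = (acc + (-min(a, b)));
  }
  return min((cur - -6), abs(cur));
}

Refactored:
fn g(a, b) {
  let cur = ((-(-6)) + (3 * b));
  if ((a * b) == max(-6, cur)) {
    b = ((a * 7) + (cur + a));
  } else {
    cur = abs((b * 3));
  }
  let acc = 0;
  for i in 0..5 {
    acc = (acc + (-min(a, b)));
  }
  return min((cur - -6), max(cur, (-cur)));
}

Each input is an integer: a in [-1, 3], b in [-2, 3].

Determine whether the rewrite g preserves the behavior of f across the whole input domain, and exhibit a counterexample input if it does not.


Comparing the listings, the differences include: min/max/abs usage differs.
Tracing a=2, b=2: f: cur := 12 | ((a * b) == max(-6, cur)): false | cur := 6 | acc := 0 | iter i=0: | acc := -2 | iter i=1: | acc := -4 | iter i=2: | acc := -6 | iter i=3: | acc := -8 | iter i=4: | acc := -10 | result 6 | g: cur := 12 | ((a * b) == max(-6, cur)): false | cur := 6 | acc := 0 | iter i=0: | acc := -2 | iter i=1: | acc := -4 | iter i=2: | acc := -6 | iter i=3: | acc := -8 | iter i=4: | acc := -10 | result 6 — matching result 6.
Every one of the 30 inputs gives matching results.
verdict: equivalent


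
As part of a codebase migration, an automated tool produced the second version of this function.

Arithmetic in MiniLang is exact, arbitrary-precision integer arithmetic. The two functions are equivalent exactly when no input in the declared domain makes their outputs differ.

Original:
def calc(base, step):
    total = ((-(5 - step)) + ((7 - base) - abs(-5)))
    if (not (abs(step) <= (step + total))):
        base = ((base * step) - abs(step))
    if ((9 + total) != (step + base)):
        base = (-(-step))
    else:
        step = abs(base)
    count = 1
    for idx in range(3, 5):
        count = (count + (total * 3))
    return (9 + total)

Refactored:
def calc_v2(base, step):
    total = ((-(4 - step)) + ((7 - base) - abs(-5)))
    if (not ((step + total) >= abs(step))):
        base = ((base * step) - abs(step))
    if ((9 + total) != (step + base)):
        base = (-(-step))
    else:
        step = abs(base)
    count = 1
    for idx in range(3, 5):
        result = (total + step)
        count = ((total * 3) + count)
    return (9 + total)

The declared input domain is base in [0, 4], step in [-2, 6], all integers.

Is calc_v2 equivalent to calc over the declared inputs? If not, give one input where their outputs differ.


Input base=0, step=-2: 4 from calc versus 5 from calc_v2.
verdict: not equivalent; witness: base=0, step=-2
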